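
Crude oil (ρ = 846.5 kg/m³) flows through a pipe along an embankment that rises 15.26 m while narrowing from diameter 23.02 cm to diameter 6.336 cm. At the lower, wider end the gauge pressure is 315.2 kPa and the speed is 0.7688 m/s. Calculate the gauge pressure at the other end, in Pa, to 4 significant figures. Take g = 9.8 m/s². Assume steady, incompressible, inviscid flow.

The volume flow rate is constant, so v₂ = (A₁/A₂)v₁ = (416.2/31.53)·0.7688 = 10.15 m/s.
Energy conservation along the streamline gives P₂ = P₁ − ½ρ(v₂² − v₁²) − ρg(h₂ − h₁).
P₂ = 315200 + ½·846.5·(0.7688² − 10.15²) − 846.5·9.8·(+15.26) = 315200 + (-43340) − (126600) = 145300 Pa.

P₂ ≈ 145300 Pa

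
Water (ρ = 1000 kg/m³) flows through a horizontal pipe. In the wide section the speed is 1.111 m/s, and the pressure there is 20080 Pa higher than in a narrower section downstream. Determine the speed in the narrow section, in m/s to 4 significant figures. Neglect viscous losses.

With h₁ = h₂, rearranging Bernoulli gives v₂ = √(v₁² + 2ΔP/ρ).
v₂ = √(1.111² + 2·20080/1000) = √(1.234 + 40.16) = 6.434 m/s.

6.434 m/s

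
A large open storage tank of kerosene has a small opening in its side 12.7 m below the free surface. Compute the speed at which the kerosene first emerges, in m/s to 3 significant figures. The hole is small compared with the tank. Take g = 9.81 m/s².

15.8 m/s

Torricelli's result v = √(2gh) gives v = √(2·9.81·12.7) = 15.8 m/s.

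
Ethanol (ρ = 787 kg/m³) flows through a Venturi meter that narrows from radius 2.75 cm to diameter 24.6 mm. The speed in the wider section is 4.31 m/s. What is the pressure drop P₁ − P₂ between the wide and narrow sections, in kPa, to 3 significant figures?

ΔP ≈ 175 kPa

Continuity gives A₁v₁ = A₂v₂, so v₂ = (23.8 cm²)/(4.75 cm²) × 4.31 m/s = 21.5 m/s.
Bernoulli (h₁ = h₂): P₁ − P₂ = ½ρ(v₂² − v₁²).
P₁ − P₂ = ½·787·(21.5² − 4.31²) = ½·787·446 = 175000 Pa.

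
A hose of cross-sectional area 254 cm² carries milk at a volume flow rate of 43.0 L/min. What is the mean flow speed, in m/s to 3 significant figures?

v = 0.0282 m/s

Q = 43.0 L/min = 0.000717 m³/s.
v = Q/A = 0.000717 / 0.0254 = 0.0282 m/s.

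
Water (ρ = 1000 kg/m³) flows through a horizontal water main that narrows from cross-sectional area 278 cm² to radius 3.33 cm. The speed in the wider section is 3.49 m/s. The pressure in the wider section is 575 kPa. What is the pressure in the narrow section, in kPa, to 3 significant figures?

Continuity gives A₁v₁ = A₂v₂, so v₂ = (278 cm²)/(34.8 cm²) × 3.49 m/s = 27.9 m/s.
Along the horizontal streamline, P + ½ρv² is constant.
P₂ = P₁ − ½ρ(v₂² − v₁²) = 575000 − ½·1000·(27.9² − 3.49²) = 575000 − 382000 = 193000 Pa.

P₂ = 193 kPa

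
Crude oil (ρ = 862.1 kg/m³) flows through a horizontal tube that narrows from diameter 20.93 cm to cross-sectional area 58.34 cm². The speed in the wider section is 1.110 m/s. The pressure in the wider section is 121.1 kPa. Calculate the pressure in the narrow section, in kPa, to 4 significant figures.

P₂ ≈ 103.2 kPa

By continuity, v₂ = v₁·A₁/A₂ = 1.110·(344.1/58.34) = 6.546 m/s.
With no height change, Bernoulli's equation is P₁ + ½ρv₁² = P₂ + ½ρv₂².
P₂ = P₁ − ½ρ(v₂² − v₁²) = 121100 − ½·862.1·(6.546² − 1.110²) = 121100 − 17940 = 103200 Pa.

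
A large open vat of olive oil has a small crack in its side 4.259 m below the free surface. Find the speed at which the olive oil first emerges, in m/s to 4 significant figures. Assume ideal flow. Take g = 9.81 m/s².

The surface is effectively still and both ends are open, so ½v² = gh and v = √(2·9.81·4.259) = 9.141 m/s.

9.141 m/s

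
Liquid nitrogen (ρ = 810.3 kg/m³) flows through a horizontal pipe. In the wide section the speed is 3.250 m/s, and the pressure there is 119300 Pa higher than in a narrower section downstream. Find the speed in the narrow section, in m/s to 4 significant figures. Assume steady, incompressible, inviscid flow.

With h₁ = h₂, rearranging Bernoulli gives v₂ = √(v₁² + 2ΔP/ρ).
v₂ = √(3.250² + 2·119300/810.3) = √(10.56 + 294.5) = 17.46 m/s.

v₂ ≈ 17.46 m/s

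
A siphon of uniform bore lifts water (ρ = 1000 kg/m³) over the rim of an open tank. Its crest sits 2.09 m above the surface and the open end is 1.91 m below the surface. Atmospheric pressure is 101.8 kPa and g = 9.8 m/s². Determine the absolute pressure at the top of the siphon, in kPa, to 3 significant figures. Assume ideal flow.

The outlet speed comes from Torricelli: v = √(2g·1.91) = 6.12 m/s.
With constant cross-section the crest speed equals v; applying Bernoulli from the surface up to the crest, P_top = P_atm − ½ρv² − ρg·h_top.
P_top = 101800 − ½·1000·6.12² − 1000·9.8·2.09 = 62600 Pa.

P_top ≈ 62.6 kPa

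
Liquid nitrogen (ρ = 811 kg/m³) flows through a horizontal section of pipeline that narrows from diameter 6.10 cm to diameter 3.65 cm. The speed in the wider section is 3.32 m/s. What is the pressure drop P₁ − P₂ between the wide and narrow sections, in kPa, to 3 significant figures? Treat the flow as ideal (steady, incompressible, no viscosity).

ΔP ≈ 30.4 kPa

Continuity gives A₁v₁ = A₂v₂, so v₂ = (29.2 cm²)/(10.5 cm²) × 3.32 m/s = 9.27 m/s.
Along the horizontal streamline, P + ½ρv² is constant.
P₁ − P₂ = ½·811·(9.27² − 3.32²) = ½·811·75.0 = 30400 Pa.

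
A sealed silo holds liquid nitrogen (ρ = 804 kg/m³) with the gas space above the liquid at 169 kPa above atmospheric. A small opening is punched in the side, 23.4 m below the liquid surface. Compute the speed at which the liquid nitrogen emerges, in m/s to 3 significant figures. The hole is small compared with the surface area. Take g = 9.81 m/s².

29.7 m/s

Take point 1 at the surface (v₁ ≈ 0) and point 2 at the hole (at atmospheric pressure). Bernoulli: P₁ + ρg h = P_atm + ½ρv₂².
With P₁ − P_atm = 169000 Pa, v₂ = √(2gh + 2ΔP/ρ) = √(2·9.81·23.4 + 2·169000/804) = 29.7 m/s.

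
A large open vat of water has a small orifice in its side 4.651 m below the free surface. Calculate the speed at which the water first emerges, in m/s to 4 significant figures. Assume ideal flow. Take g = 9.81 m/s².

With the surface at rest and both surface and jet at atmospheric pressure, Bernoulli gives ρg h = ½ρv², so v = √(2gh) = √(2·9.81·4.651) = 9.553 m/s.

v ≈ 9.553 m/s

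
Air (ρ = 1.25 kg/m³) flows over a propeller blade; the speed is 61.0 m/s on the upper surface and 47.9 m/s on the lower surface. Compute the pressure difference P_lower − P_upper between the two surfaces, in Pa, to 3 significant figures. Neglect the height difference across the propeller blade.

With negligible Δh, P + ½ρv² is constant, so P_low − P_up = ½ρ(v_up² − v_low²).
ΔP = ½·1.25·(61.0² − 47.9²) = 892 Pa.

ΔP = 892 Pa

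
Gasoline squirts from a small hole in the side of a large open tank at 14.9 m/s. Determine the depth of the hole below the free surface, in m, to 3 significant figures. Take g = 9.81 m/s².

h ≈ 11.3 m

Torricelli: v = √(2gh), so h = v²/(2g).
h = 14.9²/(2·9.81) = 222/19.62 = 11.3 m.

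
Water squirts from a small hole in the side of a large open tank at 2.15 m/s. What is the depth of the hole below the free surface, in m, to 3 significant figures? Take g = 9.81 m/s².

For a small hole in a large open tank, ½v² = gh, giving h = v²/(2g).
h = 2.15²/(2·9.81) = 4.62/19.62 = 0.236 m.

h = 0.236 m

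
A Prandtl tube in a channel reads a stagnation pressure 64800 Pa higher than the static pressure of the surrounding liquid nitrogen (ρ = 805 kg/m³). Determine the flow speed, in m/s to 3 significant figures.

At the stagnation point the flow is brought to rest, so Bernoulli gives P_stag − P_static = ½ρv².
v = √(2ΔP/ρ) = √(2·64800/805) = 12.7 m/s.

v ≈ 12.7 m/s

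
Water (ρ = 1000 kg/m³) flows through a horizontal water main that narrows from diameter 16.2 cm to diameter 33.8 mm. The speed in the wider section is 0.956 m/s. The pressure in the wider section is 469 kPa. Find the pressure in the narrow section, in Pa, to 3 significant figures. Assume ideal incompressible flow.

Mass conservation (A₁v₁ = A₂v₂) gives v₂ = 0.956 × 206/8.97 = 22.0 m/s.
The pipe is horizontal, so Bernoulli reduces to P₁ + ½ρv₁² = P₂ + ½ρv₂².
P₂ = P₁ − ½ρ(v₂² − v₁²) = 469000 − ½·1000·(22.0² − 0.956²) = 469000 − 241000 = 228000 Pa.

P₂ ≈ 228000 Pa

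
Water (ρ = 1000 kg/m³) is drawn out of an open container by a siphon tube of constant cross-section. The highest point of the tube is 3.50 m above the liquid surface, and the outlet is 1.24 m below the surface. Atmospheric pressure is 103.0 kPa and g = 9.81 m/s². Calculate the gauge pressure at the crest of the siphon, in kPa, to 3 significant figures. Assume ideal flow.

The outlet speed comes from Torricelli: v = √(2g·1.24) = 4.93 m/s.
With constant cross-section the crest speed equals v; applying Bernoulli from the surface up to the crest, P_top = P_atm − ½ρv² − ρg·h_top.
P_top = 103000 − ½·1000·4.93² − 1000·9.81·3.50 = 56500 Pa. So P_gauge = P_top − P_atm = -46500 Pa.

P_gauge = -46.5 kPa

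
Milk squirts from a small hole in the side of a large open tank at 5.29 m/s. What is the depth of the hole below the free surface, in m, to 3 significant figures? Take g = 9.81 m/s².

Inverting v = √(2gh) gives h = v² / 2g.
h = 5.29²/(2·9.81) = 28.0/19.62 = 1.43 m.

h ≈ 1.43 m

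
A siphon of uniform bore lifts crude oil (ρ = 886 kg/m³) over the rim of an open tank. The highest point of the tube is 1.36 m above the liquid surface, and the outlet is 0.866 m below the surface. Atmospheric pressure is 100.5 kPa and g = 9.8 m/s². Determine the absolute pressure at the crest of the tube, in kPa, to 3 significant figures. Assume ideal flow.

Bernoulli surface→outlet gives ½v² = g·h_out, so v = √(2·9.8·0.866) = 4.12 m/s.
Continuity keeps v the same throughout the tube; from surface to crest, P_atm + 0 = P_top + ½ρv² + ρg·h_top.
P_top = 100500 − ½·886·4.12² − 886·9.8·1.36 = 81200 Pa.

81.2 kPa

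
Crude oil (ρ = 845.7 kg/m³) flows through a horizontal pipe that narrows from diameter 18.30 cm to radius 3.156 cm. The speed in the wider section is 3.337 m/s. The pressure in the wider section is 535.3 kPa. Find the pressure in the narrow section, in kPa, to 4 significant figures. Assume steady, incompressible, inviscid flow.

Mass conservation (A₁v₁ = A₂v₂) gives v₂ = 3.337 × 263.0/31.29 = 28.05 m/s.
Along the horizontal streamline, P + ½ρv² is constant.
P₂ = P₁ − ½ρ(v₂² − v₁²) = 535300 − ½·845.7·(28.05² − 3.337²) = 535300 − 328000 = 207300 Pa.

207.3 kPa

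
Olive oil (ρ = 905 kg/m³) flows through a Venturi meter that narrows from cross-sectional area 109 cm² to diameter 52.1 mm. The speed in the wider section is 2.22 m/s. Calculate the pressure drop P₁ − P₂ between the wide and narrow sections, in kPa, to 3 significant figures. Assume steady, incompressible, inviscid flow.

ΔP ≈ 56.1 kPa

By continuity, v₂ = v₁·A₁/A₂ = 2.22·(109/21.3) = 11.4 m/s.
With no height change, Bernoulli's equation is P₁ + ½ρv₁² = P₂ + ½ρv₂².
P₁ − P₂ = ½·905·(11.4² − 2.22²) = ½·905·124 = 56100 Pa.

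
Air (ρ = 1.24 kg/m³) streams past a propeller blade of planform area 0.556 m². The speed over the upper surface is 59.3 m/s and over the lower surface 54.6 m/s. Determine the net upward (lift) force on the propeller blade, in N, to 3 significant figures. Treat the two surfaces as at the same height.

From P + ½ρv² = const at equal height, P_low − P_up = ½ρ(v_up² − v_low²).
ΔP = ½·1.24·(59.3² − 54.6²) = 332 Pa.
Lift = ΔP · A = 332 × 0.556 = 185 N.

F = 185 N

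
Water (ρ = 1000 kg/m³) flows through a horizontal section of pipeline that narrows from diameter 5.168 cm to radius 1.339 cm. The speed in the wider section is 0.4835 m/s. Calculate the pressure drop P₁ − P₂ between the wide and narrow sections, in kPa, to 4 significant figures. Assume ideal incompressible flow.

The volume flow rate is constant, so v₂ = (A₁/A₂)v₁ = (20.98/5.633)·0.4835 = 1.801 m/s.
The pipe is horizontal, so Bernoulli reduces to P₁ + ½ρv₁² = P₂ + ½ρv₂².
P₁ − P₂ = ½·1000·(1.801² − 0.4835²) = ½·1000·3.008 = 1504 Pa.

ΔP ≈ 1.504 kPa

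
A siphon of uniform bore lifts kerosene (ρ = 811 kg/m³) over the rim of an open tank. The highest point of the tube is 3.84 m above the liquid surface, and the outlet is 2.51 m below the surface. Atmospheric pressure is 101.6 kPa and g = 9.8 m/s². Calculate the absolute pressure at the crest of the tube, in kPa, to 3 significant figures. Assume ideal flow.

P_top = 51.1 kPa

From the surface to the outlet (both open to atmosphere, surface at rest): v = √(2g·h_out) = √(2·9.8·2.51) = 7.01 m/s.
Continuity keeps v the same throughout the tube; from surface to crest, P_atm + 0 = P_top + ½ρv² + ρg·h_top.
P_top = 101600 − ½·811·7.01² − 811·9.8·3.84 = 51100 Pa.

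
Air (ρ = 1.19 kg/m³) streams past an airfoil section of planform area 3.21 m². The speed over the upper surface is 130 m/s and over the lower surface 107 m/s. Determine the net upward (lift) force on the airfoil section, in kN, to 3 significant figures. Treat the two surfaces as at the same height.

With equal heights on the two surfaces, Bernoulli gives P_lower − P_upper = ½ρ(v_upper² − v_lower²).
ΔP = ½·1.19·(130² − 107²) = 3240 Pa.
Lift = ΔP · A = 3240 × 3.21 = 10400 N.

10.4 kN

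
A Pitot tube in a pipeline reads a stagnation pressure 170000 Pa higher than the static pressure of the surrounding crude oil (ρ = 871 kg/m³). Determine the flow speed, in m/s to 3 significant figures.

19.8 m/s

The dynamic pressure equals the rise in static pressure at the stagnation point: ΔP = ½ρv².
v = √(2ΔP/ρ) = √(2·170000/871) = 19.8 m/s.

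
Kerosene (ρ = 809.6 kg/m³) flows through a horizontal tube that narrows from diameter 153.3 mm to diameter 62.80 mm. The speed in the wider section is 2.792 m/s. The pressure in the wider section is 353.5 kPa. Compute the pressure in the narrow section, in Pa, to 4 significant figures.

The volume flow rate is constant, so v₂ = (A₁/A₂)v₁ = (184.6/30.97)·2.792 = 16.64 m/s.
Along the horizontal streamline, P + ½ρv² is constant.
P₂ = P₁ − ½ρ(v₂² − v₁²) = 353500 − ½·809.6·(16.64² − 2.792²) = 353500 − 108900 = 244600 Pa.

244600 Pa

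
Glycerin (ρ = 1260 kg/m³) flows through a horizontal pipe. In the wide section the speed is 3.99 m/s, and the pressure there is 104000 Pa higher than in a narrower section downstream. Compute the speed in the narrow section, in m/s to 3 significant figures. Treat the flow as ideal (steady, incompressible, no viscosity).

Along the level pipe P + ½ρv² is conserved, hence v₂² = v₁² + 2(P₁ − P₂)/ρ.
v₂ = √(3.99² + 2·104000/1260) = √(15.9 + 165) = 13.5 m/s.

v₂ = 13.5 m/s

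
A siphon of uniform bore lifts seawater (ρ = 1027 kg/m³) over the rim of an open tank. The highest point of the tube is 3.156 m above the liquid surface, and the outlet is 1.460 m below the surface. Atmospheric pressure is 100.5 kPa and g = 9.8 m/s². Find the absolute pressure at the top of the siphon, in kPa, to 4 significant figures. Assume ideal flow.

P_top ≈ 54.04 kPa

The outlet speed comes from Torricelli: v = √(2g·1.460) = 5.349 m/s.
Continuity keeps v the same throughout the tube; from surface to crest, P_atm + 0 = P_top + ½ρv² + ρg·h_top.
P_top = 100500 − ½·1027·5.349² − 1027·9.8·3.156 = 54040 Pa.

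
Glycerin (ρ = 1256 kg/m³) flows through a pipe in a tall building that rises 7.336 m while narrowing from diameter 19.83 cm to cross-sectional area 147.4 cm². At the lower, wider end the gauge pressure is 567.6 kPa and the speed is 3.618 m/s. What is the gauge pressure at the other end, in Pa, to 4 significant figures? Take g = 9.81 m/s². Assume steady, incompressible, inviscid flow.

449300 Pa

By continuity, v₂ = v₁·A₁/A₂ = 3.618·(308.8/147.4) = 7.581 m/s.
Bernoulli: P₁ + ½ρv₁² + ρg h₁ = P₂ + ½ρv₂² + ρg h₂, so P₂ = P₁ + ½ρ(v₁² − v₂²) − ρg(h₂ − h₁).
P₂ = 567600 + ½·1256·(3.618² − 7.581²) − 1256·9.81·(+7.336) = 567600 + (-27870) − (90390) = 449300 Pa.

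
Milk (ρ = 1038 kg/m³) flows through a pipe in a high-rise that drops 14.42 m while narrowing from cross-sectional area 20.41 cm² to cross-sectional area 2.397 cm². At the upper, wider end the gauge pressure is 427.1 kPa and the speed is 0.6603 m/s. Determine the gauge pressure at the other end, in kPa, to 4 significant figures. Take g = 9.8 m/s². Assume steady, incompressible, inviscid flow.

P₂ = 557.6 kPa

The volume flow rate is constant, so v₂ = (A₁/A₂)v₁ = (20.41/2.397)·0.6603 = 5.622 m/s.
Applying Bernoulli between the two ends and solving for P₂: P₂ = P₁ + ½ρ(v₁² − v₂²) − ρgΔh.
P₂ = 427100 + ½·1038·(0.6603² − 5.622²) − 1038·9.8·(−14.42) = 427100 + (-16180) − (-146700) = 557600 Pa.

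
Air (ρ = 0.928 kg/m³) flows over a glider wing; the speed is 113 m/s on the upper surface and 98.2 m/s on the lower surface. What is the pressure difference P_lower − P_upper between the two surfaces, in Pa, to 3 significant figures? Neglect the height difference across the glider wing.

The pressure is lower where the speed is higher: ΔP = ½ρ(v_up² − v_low²).
ΔP = ½·0.928·(113² − 98.2²) = 1450 Pa.

ΔP ≈ 1450 Pa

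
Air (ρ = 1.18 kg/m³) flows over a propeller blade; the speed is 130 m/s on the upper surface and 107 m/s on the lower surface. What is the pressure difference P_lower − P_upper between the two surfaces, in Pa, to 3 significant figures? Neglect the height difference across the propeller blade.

ΔP ≈ 3220 Pa

The pressure is lower where the speed is higher: ΔP = ½ρ(v_up² − v_low²).
ΔP = ½·1.18·(130² − 107²) = 3220 Pa.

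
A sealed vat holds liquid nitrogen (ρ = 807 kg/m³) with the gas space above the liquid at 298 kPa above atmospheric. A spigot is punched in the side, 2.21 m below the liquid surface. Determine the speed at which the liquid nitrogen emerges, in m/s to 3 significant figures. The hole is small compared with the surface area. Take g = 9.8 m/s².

Take point 1 at the surface (v₁ ≈ 0) and point 2 at the hole (at atmospheric pressure). Bernoulli: P₁ + ρg h = P_atm + ½ρv₂².
With P₁ − P_atm = 298000 Pa, v₂ = √(2gh + 2ΔP/ρ) = √(2·9.8·2.21 + 2·298000/807) = 28.0 m/s.

28.0 m/s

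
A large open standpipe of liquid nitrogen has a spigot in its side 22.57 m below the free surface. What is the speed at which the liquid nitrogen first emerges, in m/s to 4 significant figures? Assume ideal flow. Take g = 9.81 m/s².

Torricelli's result v = √(2gh) gives v = √(2·9.81·22.57) = 21.04 m/s.

21.04 m/s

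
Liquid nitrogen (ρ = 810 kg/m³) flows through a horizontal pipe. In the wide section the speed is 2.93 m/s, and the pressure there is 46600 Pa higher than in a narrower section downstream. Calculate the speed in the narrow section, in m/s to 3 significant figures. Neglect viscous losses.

11.1 m/s

Horizontal Bernoulli: P₁ + ½ρv₁² = P₂ + ½ρv₂², so v₂² = v₁² + 2(P₁ − P₂)/ρ.
v₂ = √(2.93² + 2·46600/810) = √(8.58 + 115) = 11.1 m/s.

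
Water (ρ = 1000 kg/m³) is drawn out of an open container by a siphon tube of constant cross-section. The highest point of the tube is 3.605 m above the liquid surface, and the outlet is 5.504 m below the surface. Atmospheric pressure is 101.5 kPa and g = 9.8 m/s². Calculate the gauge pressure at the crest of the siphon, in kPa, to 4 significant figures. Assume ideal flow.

P_gauge ≈ -89.27 kPa

From the surface to the outlet (both open to atmosphere, surface at rest): v = √(2g·h_out) = √(2·9.8·5.504) = 10.39 m/s.
With constant cross-section the crest speed equals v; applying Bernoulli from the surface up to the crest, P_top = P_atm − ½ρv² − ρg·h_top.
P_top = 101500 − ½·1000·10.39² − 1000·9.8·3.605 = 12230 Pa. So P_gauge = P_top − P_atm = -89270 Pa.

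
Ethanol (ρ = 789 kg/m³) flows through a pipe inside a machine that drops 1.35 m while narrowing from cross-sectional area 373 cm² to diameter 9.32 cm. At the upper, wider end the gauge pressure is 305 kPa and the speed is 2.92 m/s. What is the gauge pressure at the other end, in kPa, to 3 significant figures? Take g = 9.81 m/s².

P₂ ≈ 218 kPa

Mass conservation (A₁v₁ = A₂v₂) gives v₂ = 2.92 × 373/68.2 = 16.0 m/s.
Applying Bernoulli between the two ends and solving for P₂: P₂ = P₁ + ½ρ(v₁² − v₂²) − ρgΔh.
P₂ = 305000 + ½·789·(2.92² − 16.0²) − 789·9.81·(−1.35) = 305000 + (-97200) − (-10400) = 218000 Pa.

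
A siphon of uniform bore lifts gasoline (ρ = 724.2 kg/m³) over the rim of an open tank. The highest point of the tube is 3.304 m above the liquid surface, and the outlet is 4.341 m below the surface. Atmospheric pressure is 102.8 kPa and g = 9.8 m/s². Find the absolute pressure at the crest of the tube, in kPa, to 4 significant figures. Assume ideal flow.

48.54 kPa

Bernoulli surface→outlet gives ½v² = g·h_out, so v = √(2·9.8·4.341) = 9.224 m/s.
The bore is uniform, so the speed at the crest is the same v. Bernoulli surface→crest: P_atm = P_top + ½ρv² + ρg·h_top.
P_top = 102800 − ½·724.2·9.224² − 724.2·9.8·3.304 = 48540 Pa.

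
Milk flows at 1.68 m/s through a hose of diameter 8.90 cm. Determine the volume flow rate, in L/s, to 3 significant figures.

Q = A·v = 0.00622 m² × 1.68 m/s = 0.0105 m³/s.
Converting: 0.0105 m³/s × 1000 = 10.5 L/s.

Q ≈ 10.5 L/s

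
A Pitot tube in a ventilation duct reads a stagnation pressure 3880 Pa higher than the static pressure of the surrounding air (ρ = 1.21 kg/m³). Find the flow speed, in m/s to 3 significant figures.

The dynamic pressure equals the rise in static pressure at the stagnation point: ΔP = ½ρv².
v = √(2ΔP/ρ) = √(2·3880/1.21) = 80.1 m/s.

v = 80.1 m/s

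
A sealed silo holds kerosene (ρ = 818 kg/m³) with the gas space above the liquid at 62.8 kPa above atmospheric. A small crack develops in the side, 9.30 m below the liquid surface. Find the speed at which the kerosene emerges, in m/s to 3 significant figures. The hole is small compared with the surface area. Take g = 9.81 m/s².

Take point 1 at the surface (v₁ ≈ 0) and point 2 at the hole (at atmospheric pressure). Bernoulli: P₁ + ρg h = P_atm + ½ρv₂².
With P₁ − P_atm = 62800 Pa, v₂ = √(2gh + 2ΔP/ρ) = √(2·9.81·9.30 + 2·62800/818) = 18.3 m/s.

v ≈ 18.3 m/s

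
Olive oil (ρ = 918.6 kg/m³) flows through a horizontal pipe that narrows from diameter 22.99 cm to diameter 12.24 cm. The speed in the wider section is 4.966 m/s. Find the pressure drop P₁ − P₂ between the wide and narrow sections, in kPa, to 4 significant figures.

Continuity gives A₁v₁ = A₂v₂, so v₂ = (415.1 cm²)/(117.7 cm²) × 4.966 m/s = 17.52 m/s.
The pipe is horizontal, so Bernoulli reduces to P₁ + ½ρv₁² = P₂ + ½ρv₂².
P₁ − P₂ = ½·918.6·(17.52² − 4.966²) = ½·918.6·282.3 = 129600 Pa.

ΔP ≈ 129.6 kPa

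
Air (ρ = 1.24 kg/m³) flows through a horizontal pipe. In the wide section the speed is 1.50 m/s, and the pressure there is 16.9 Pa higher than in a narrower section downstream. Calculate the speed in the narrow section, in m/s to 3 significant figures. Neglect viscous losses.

Horizontal Bernoulli: P₁ + ½ρv₁² = P₂ + ½ρv₂², so v₂² = v₁² + 2(P₁ − P₂)/ρ.
v₂ = √(1.50² + 2·16.9/1.24) = √(2.25 + 27.3) = 5.43 m/s.

v₂ = 5.43 m/s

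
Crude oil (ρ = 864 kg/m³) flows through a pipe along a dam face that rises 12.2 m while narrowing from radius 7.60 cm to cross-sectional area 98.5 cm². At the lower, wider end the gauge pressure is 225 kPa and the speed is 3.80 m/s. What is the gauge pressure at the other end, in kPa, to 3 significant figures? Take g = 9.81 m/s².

Continuity gives A₁v₁ = A₂v₂, so v₂ = (181 cm²)/(98.5 cm²) × 3.80 m/s = 7.00 m/s.
Energy conservation along the streamline gives P₂ = P₁ − ½ρ(v₂² − v₁²) − ρg(h₂ − h₁).
P₂ = 225000 + ½·864·(3.80² − 7.00²) − 864·9.81·(+12.2) = 225000 + (-14900) − (103000) = 107000 Pa.

107 kPa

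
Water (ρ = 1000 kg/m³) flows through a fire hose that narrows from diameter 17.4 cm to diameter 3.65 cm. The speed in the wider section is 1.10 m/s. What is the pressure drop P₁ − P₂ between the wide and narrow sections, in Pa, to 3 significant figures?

ΔP = 312000 Pa

The volume flow rate is constant, so v₂ = (A₁/A₂)v₁ = (238/10.5)·1.10 = 25.0 m/s.
Bernoulli (h₁ = h₂): P₁ − P₂ = ½ρ(v₂² − v₁²).
P₁ − P₂ = ½·1000·(25.0² − 1.10²) = ½·1000·624 = 312000 Pa.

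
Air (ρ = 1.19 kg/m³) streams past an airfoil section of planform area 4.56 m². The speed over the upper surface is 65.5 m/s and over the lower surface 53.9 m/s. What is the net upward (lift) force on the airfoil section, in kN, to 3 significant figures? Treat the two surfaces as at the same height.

With equal heights on the two surfaces, Bernoulli gives P_lower − P_upper = ½ρ(v_upper² − v_lower²).
ΔP = ½·1.19·(65.5² − 53.9²) = 824 Pa.
Lift = ΔP · A = 824 × 4.56 = 3760 N.

F ≈ 3.76 kN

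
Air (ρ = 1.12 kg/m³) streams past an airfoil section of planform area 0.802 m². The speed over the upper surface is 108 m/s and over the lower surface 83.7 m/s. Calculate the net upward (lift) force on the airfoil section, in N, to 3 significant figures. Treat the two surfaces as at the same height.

F = 2090 N

With equal heights on the two surfaces, Bernoulli gives P_lower − P_upper = ½ρ(v_upper² − v_lower²).
ΔP = ½·1.12·(108² − 83.7²) = 2610 Pa.
Lift = ΔP · A = 2610 × 0.802 = 2090 N.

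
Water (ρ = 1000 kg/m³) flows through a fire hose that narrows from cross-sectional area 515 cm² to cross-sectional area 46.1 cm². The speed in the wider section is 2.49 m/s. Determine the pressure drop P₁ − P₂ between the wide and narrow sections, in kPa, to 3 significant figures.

ΔP ≈ 384 kPa

Mass conservation (A₁v₁ = A₂v₂) gives v₂ = 2.49 × 515/46.1 = 27.8 m/s.
With no height change, Bernoulli's equation is P₁ + ½ρv₁² = P₂ + ½ρv₂².
P₁ − P₂ = ½·1000·(27.8² − 2.49²) = ½·1000·768 = 384000 Pa.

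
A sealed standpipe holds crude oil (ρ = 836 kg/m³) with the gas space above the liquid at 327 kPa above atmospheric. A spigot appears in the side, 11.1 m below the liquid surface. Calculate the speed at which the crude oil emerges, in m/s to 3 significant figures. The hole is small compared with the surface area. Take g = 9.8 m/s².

Take point 1 at the surface (v₁ ≈ 0) and point 2 at the hole (at atmospheric pressure). Bernoulli: P₁ + ρg h = P_atm + ½ρv₂².
With P₁ − P_atm = 327000 Pa, v₂ = √(2gh + 2ΔP/ρ) = √(2·9.8·11.1 + 2·327000/836) = 31.6 m/s.

v = 31.6 m/s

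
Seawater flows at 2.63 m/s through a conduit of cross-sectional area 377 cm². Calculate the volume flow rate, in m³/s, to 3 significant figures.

Q ≈ 0.0992 m³/s

Q = A·v = 0.0377 m² × 2.63 m/s = 0.0992 m³/s.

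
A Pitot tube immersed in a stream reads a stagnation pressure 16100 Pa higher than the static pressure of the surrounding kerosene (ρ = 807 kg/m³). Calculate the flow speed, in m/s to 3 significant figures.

6.32 m/s

Bernoulli between the free stream and the stagnation point: ½ρv² = P_stag − P_static.
v = √(2ΔP/ρ) = √(2·16100/807) = 6.32 m/s.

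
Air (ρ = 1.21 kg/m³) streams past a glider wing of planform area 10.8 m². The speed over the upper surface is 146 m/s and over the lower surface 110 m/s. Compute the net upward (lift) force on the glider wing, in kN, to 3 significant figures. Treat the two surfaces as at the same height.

The faster flow above has the lower pressure; Bernoulli (same height) gives ΔP = ½ρ(v_up² − v_low²).
ΔP = ½·1.21·(146² − 110²) = 5580 Pa.
Lift = ΔP · A = 5580 × 10.8 = 60200 N.

F ≈ 60.2 kN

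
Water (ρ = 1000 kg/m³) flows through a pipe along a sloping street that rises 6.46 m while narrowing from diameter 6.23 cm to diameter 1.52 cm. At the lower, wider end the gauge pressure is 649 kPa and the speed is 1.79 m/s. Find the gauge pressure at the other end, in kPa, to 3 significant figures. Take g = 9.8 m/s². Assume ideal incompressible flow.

Continuity gives A₁v₁ = A₂v₂, so v₂ = (30.5 cm²)/(1.81 cm²) × 1.79 m/s = 30.1 m/s.
Applying Bernoulli between the two ends and solving for P₂: P₂ = P₁ + ½ρ(v₁² − v₂²) − ρgΔh.
P₂ = 649000 + ½·1000·(1.79² − 30.1²) − 1000·9.8·(+6.46) = 649000 + (-451000) − (63300) = 135000 Pa.

135 kPa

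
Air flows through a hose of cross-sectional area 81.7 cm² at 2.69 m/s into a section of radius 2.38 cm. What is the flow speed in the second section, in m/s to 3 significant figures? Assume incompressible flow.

By continuity, v₂ = v₁·A₁/A₂ = 2.69·(81.7/17.8) = 12.4 m/s.

v₂ ≈ 12.4 m/s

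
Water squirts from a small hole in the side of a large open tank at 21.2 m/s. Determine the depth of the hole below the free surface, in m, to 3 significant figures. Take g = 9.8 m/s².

For a small hole in a large open tank, ½v² = gh, giving h = v²/(2g).
h = 21.2²/(2·9.8) = 449/19.60 = 22.9 m.

h ≈ 22.9 m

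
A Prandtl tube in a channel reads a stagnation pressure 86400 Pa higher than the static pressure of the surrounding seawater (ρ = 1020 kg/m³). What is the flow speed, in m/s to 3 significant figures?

13.0 m/s

At the stagnation point the flow is brought to rest, so Bernoulli gives P_stag − P_static = ½ρv².
v = √(2ΔP/ρ) = √(2·86400/1020) = 13.0 m/s.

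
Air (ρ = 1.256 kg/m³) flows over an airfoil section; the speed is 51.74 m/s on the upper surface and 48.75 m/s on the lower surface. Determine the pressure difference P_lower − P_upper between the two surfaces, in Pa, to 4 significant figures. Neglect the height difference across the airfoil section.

188.7 Pa

With negligible Δh, P + ½ρv² is constant, so P_low − P_up = ½ρ(v_up² − v_low²).
ΔP = ½·1.256·(51.74² − 48.75²) = 188.7 Pa.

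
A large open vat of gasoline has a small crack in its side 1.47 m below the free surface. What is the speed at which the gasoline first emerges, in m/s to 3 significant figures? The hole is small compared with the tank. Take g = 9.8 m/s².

Bernoulli from surface to hole (P equal, v_surface ≈ 0): v = √(2gh) = √(2×9.8×1.47) = 5.37 m/s.

v = 5.37 m/s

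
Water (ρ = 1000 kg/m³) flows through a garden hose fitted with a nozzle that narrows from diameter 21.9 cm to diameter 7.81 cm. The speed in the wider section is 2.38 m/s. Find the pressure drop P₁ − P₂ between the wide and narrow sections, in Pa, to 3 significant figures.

172000 Pa

Mass conservation (A₁v₁ = A₂v₂) gives v₂ = 2.38 × 377/47.9 = 18.7 m/s.
Along the horizontal streamline, P + ½ρv² is constant.
P₁ − P₂ = ½·1000·(18.7² − 2.38²) = ½·1000·345 = 172000 Pa.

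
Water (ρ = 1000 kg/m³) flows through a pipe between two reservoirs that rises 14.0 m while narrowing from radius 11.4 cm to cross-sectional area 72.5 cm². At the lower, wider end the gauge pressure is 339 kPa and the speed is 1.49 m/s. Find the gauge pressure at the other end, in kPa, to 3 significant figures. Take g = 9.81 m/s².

P₂ = 168 kPa

By continuity, v₂ = v₁·A₁/A₂ = 1.49·(408/72.5) = 8.39 m/s.
Applying Bernoulli between the two ends and solving for P₂: P₂ = P₁ + ½ρ(v₁² − v₂²) − ρgΔh.
P₂ = 339000 + ½·1000·(1.49² − 8.39²) − 1000·9.81·(+14.0) = 339000 + (-34100) − (137000) = 168000 Pa.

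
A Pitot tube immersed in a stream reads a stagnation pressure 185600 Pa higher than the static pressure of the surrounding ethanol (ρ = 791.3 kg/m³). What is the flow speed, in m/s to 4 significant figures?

Bernoulli between the free stream and the stagnation point: ½ρv² = P_stag − P_static.
v = √(2ΔP/ρ) = √(2·185600/791.3) = 21.66 m/s.

v = 21.66 m/s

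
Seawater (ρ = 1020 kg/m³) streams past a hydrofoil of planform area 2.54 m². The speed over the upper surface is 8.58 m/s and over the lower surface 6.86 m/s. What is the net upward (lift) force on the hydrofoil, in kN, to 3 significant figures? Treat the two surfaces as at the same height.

34.4 kN

The faster flow above has the lower pressure; Bernoulli (same height) gives ΔP = ½ρ(v_up² − v_low²).
ΔP = ½·1020·(8.58² − 6.86²) = 13500 Pa.
Lift = ΔP · A = 13500 × 2.54 = 34400 N.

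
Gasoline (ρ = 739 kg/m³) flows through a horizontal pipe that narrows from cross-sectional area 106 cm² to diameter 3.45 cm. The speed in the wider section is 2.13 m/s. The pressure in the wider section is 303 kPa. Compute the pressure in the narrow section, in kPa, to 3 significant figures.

P₂ = 89.1 kPa

The volume flow rate is constant, so v₂ = (A₁/A₂)v₁ = (106/9.35)·2.13 = 24.2 m/s.
Along the horizontal streamline, P + ½ρv² is constant.
P₂ = P₁ − ½ρ(v₂² − v₁²) = 303000 − ½·739·(24.2² − 2.13²) = 303000 − 214000 = 89100 Pa.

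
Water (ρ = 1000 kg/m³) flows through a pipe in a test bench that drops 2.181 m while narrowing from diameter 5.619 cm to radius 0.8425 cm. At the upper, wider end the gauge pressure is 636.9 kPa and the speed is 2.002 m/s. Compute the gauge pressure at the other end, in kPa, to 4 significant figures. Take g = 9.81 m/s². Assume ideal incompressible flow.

Mass conservation (A₁v₁ = A₂v₂) gives v₂ = 2.002 × 24.80/2.230 = 22.26 m/s.
Applying Bernoulli between the two ends and solving for P₂: P₂ = P₁ + ½ρ(v₁² − v₂²) − ρgΔh.
P₂ = 636900 + ½·1000·(2.002² − 22.26²) − 1000·9.81·(−2.181) = 636900 + (-245800) − (-21400) = 412500 Pa.

P₂ = 412.5 kPa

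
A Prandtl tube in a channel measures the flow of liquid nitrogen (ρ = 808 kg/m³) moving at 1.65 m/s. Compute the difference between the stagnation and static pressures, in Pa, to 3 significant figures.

ΔP ≈ 1100 Pa

Bernoulli between the free stream and the stagnation point: ½ρv² = P_stag − P_static.
ΔP = ½·808·1.65² = 1100 Pa.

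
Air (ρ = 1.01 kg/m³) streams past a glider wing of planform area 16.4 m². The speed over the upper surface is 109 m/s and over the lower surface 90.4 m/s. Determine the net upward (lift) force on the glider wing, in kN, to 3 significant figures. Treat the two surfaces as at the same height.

F = 30.7 kN

With equal heights on the two surfaces, Bernoulli gives P_lower − P_upper = ½ρ(v_upper² − v_lower²).
ΔP = ½·1.01·(109² − 90.4²) = 1870 Pa.
Lift = ΔP · A = 1870 × 16.4 = 30700 N.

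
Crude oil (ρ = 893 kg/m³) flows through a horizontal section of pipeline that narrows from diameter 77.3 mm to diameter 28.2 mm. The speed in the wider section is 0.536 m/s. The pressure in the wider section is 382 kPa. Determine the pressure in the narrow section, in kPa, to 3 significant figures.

P₂ ≈ 375 kPa

Continuity gives A₁v₁ = A₂v₂, so v₂ = (46.9 cm²)/(6.25 cm²) × 0.536 m/s = 4.03 m/s.
With no height change, Bernoulli's equation is P₁ + ½ρv₁² = P₂ + ½ρv₂².
P₂ = P₁ − ½ρ(v₂² − v₁²) = 382000 − ½·893·(4.03² − 0.536²) = 382000 − 7110 = 375000 Pa.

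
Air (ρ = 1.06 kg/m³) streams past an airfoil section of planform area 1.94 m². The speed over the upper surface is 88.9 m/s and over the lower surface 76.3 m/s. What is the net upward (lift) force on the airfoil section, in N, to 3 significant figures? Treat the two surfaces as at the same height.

With equal heights on the two surfaces, Bernoulli gives P_lower − P_upper = ½ρ(v_upper² − v_lower²).
ΔP = ½·1.06·(88.9² − 76.3²) = 1100 Pa.
Lift = ΔP · A = 1100 × 1.94 = 2140 N.

F ≈ 2140 N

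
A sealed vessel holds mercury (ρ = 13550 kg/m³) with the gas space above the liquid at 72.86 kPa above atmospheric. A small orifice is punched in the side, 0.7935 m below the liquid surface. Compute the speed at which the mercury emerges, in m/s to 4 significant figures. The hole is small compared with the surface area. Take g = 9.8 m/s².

v ≈ 5.129 m/s

Take point 1 at the surface (v₁ ≈ 0) and point 2 at the hole (at atmospheric pressure). Bernoulli: P₁ + ρg h = P_atm + ½ρv₂².
With P₁ − P_atm = 72860 Pa, v₂ = √(2gh + 2ΔP/ρ) = √(2·9.8·0.7935 + 2·72860/13550) = 5.129 m/s.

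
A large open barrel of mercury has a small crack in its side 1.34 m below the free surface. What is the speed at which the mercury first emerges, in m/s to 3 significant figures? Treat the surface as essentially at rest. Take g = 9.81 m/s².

With the surface at rest and both surface and jet at atmospheric pressure, Bernoulli gives ρg h = ½ρv², so v = √(2gh) = √(2·9.81·1.34) = 5.13 m/s.

5.13 m/s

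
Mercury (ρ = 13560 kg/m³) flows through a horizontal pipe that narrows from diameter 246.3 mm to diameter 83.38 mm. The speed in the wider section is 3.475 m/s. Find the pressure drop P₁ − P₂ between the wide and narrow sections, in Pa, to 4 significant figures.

ΔP ≈ 6152000 Pa

The volume flow rate is constant, so v₂ = (A₁/A₂)v₁ = (476.5/54.60)·3.475 = 30.32 m/s.
Bernoulli (h₁ = h₂): P₁ − P₂ = ½ρ(v₂² − v₁²).
P₁ − P₂ = ½·13560·(30.32² − 3.475²) = ½·13560·907.4 = 6152000 Pa.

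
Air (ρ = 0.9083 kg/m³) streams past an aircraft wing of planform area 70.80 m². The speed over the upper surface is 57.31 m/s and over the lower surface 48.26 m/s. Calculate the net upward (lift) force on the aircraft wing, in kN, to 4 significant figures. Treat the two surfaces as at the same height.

The faster flow above has the lower pressure; Bernoulli (same height) gives ΔP = ½ρ(v_up² − v_low²).
ΔP = ½·0.9083·(57.31² − 48.26²) = 433.9 Pa.
Lift = ΔP · A = 433.9 × 70.80 = 30720 N.

F ≈ 30.72 kN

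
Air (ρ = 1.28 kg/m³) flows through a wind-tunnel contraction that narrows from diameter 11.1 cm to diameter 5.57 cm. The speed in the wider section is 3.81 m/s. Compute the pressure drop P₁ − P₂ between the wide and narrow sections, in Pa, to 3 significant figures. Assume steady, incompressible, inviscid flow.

By continuity, v₂ = v₁·A₁/A₂ = 3.81·(96.8/24.4) = 15.1 m/s.
The pipe is horizontal, so Bernoulli reduces to P₁ + ½ρv₁² = P₂ + ½ρv₂².
P₁ − P₂ = ½·1.28·(15.1² − 3.81²) = ½·1.28·214 = 137 Pa.

ΔP = 137 Pa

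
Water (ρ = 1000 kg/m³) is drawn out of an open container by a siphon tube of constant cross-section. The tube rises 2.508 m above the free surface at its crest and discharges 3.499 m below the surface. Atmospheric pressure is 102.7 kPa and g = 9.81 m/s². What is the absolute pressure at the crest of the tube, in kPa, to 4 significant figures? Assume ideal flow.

Bernoulli surface→outlet gives ½v² = g·h_out, so v = √(2·9.81·3.499) = 8.286 m/s.
The bore is uniform, so the speed at the crest is the same v. Bernoulli surface→crest: P_atm = P_top + ½ρv² + ρg·h_top.
P_top = 102700 − ½·1000·8.286² − 1000·9.81·2.508 = 43770 Pa.

P_top ≈ 43.77 kPa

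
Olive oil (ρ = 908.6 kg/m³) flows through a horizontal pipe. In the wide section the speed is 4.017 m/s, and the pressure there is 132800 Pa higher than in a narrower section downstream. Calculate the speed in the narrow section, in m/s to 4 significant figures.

v₂ = 17.56 m/s

Horizontal Bernoulli: P₁ + ½ρv₁² = P₂ + ½ρv₂², so v₂² = v₁² + 2(P₁ − P₂)/ρ.
v₂ = √(4.017² + 2·132800/908.6) = √(16.14 + 292.3) = 17.56 m/s.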